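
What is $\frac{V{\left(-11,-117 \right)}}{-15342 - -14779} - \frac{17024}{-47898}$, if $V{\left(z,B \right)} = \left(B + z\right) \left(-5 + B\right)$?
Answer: $- \frac{369195328}{13483287} \approx -27.382$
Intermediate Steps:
$V{\left(z,B \right)} = \left(-5 + B\right) \left(B + z\right)$
$\frac{V{\left(-11,-117 \right)}}{-15342 - -14779} - \frac{17024}{-47898} = \frac{\left(-117\right)^{2} - -585 - -55 - -1287}{-15342 - -14779} - \frac{17024}{-47898} = \frac{13689 + 585 + 55 + 1287}{-15342 + 14779} - - \frac{8512}{23949} = \frac{15616}{-563} + \frac{8512}{23949} = 15616 \left(- \frac{1}{563}\right) + \frac{8512}{23949} = - \frac{15616}{563} + \frac{8512}{23949} = - \frac{369195328}{13483287}$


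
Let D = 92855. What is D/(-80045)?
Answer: -2653/2287 ≈ -1.1600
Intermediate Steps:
D/(-80045) = 92855/(-80045) = 92855*(-1/80045) = -2653/2287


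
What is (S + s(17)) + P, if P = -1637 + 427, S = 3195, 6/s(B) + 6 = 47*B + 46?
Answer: 1665421/839 ≈ 1985.0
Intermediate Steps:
s(B) = 6/(40 + 47*B) (s(B) = 6/(-6 + (47*B + 46)) = 6/(-6 + (46 + 47*B)) = 6/(40 + 47*B))
P = -1210
(S + s(17)) + P = (3195 + 6/(40 + 47*17)) - 1210 = (3195 + 6/(40 + 799)) - 1210 = (3195 + 6/839) - 1210 = 2680611/839 - 1210 = 1665421/839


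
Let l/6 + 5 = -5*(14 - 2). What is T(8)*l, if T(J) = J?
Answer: -3120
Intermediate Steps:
l = -390 (l = -30 + 6*(-5*(14 - 2)) = -30 + 6*(-5*12) = -30 + 6*(-60) = -30 - 360 = -390)
T(8)*l = 8*(-390) = -3120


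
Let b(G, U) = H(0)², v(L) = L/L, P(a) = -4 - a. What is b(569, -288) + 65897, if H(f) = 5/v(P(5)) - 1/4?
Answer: 1054713/16 ≈ 65920.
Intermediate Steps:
v(L) = 1
H(f) = 19/4 (H(f) = 5/1 - 1/4 = 5*1 - 1*¼ = 5 - ¼ = 19/4)
b(G, U) = 361/16 (b(G, U) = (19/4)² = 361/16)
b(569, -288) + 65897 = 361/16 + 65897 = 1054713/16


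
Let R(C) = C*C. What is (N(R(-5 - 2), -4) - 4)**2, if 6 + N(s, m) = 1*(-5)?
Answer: 225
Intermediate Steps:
R(C) = C**2
N(s, m) = -11 (N(s, m) = -6 + 1*(-5) = -6 - 5 = -11)
(N(R(-5 - 2), -4) - 4)**2 = (-11 - 4)**2 = (-15)**2 = 225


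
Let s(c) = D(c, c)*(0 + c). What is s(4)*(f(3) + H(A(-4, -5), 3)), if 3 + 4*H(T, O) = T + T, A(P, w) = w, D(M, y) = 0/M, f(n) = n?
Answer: 0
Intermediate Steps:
D(M, y) = 0
H(T, O) = -¾ + T/2 (H(T, O) = -¾ + (T + T)/4 = -¾ + (2*T)/4 = -¾ + T/2)
s(c) = 0 (s(c) = 0*(0 + c) = 0*c = 0)
s(4)*(f(3) + H(A(-4, -5), 3)) = 0*(3 + (-¾ + (½)*(-5))) = 0*(3 + (-¾ - 5/2)) = 0*(3 - 13/4) = 0*(-¼) = 0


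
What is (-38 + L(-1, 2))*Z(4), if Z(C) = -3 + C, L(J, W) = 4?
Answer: -34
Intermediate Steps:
(-38 + L(-1, 2))*Z(4) = (-38 + 4)*(-3 + 4) = -34*1 = -34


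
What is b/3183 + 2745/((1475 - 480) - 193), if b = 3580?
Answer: 11608495/2552766 ≈ 4.5474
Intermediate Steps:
b/3183 + 2745/((1475 - 480) - 193) = 3580/3183 + 2745/((1475 - 480) - 193) = 3580*(1/3183) + 2745/(995 - 193) = 3580/3183 + 2745/802 = 11608495/2552766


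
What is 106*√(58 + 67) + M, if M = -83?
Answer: -83 + 530*√5 ≈ 1102.1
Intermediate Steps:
106*√(58 + 67) + M = 106*√(58 + 67) - 83 = 106*√125 - 83 = 106*(5*√5) - 83 = 530*√5 - 83 = -83 + 530*√5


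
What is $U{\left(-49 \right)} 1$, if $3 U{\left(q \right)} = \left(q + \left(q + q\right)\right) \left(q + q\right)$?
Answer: $4802$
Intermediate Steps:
$U{\left(q \right)} = 2 q^{2}$ ($U{\left(q \right)} = \frac{\left(q + \left(q + q\right)\right) \left(q + q\right)}{3} = \frac{\left(q + 2 q\right) 2 q}{3} = \frac{3 q 2 q}{3} = \frac{6 q^{2}}{3} = 2 q^{2}$)
$U{\left(-49 \right)} 1 = 2 \left(-49\right)^{2} \cdot 1 = 2 \cdot 2401 \cdot 1 = 4802 \cdot 1 = 4802$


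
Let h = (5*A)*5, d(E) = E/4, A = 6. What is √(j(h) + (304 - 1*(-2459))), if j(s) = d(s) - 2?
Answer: √11194/2 ≈ 52.901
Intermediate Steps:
d(E) = E/4 (d(E) = E*(¼) = E/4)
h = 150 (h = (5*6)*5 = 30*5 = 150)
j(s) = -2 + s/4 (j(s) = s/4 - 2 = -2 + s/4)
√(j(h) + (304 - 1*(-2459))) = √((-2 + (¼)*150) + (304 - 1*(-2459))) = √((-2 + 75/2) + (304 + 2459)) = √(71/2 + 2763) = √(5597/2) = √11194/2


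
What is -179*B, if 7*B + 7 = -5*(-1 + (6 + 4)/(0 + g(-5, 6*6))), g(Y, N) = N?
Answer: 10919/126 ≈ 86.659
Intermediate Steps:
B = -61/126 (B = -1 + (-5*(-1 + (6 + 4)/(0 + 6*6)))/7 = -1 + (-5*(-1 + 10/(0 + 36)))/7 = -1 + (-5*(-1 + 10/36))/7 = -1 + (-5*(-1 + 10*(1/36)))/7 = -1 + (-5*(-1 + 5/18))/7 = -1 + (-5*(-13/18))/7 = -1 + (⅐)*(65/18) = -1 + 65/126 = -61/126 ≈ -0.48413)
-179*B = -179*(-61/126) = 10919/126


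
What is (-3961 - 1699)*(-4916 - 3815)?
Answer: 49417460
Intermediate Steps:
(-3961 - 1699)*(-4916 - 3815) = -5660*(-8731) = 49417460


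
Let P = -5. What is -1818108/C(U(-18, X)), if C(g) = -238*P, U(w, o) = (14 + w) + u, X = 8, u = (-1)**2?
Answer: -909054/595 ≈ -1527.8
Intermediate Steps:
u = 1
U(w, o) = 15 + w (U(w, o) = (14 + w) + 1 = 15 + w)
C(g) = 1190 (C(g) = -238*(-5) = 1190)
-1818108/C(U(-18, X)) = -1818108/1190 = -1818108*1/1190 = -909054/595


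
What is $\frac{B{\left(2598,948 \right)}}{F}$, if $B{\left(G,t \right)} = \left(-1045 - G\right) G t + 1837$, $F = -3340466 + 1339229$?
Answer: $\frac{8972357435}{2001237} \approx 4483.4$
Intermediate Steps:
$F = -2001237$
$B{\left(G,t \right)} = 1837 + G t \left(-1045 - G\right)$ ($B{\left(G,t \right)} = G \left(-1045 - G\right) t + 1837 = G t \left(-1045 - G\right) + 1837 = 1837 + G t \left(-1045 - G\right)$)
$\frac{B{\left(2598,948 \right)}}{F} = \frac{1837 - 948 \cdot 2598^{2} - 2714910 \cdot 948}{-2001237} = \left(1837 - 948 \cdot 6749604 - 2573734680\right) \left(- \frac{1}{2001237}\right) = \left(1837 - 6398624592 - 2573734680\right) \left(- \frac{1}{2001237}\right) = \left(-8972357435\right) \left(- \frac{1}{2001237}\right) = \frac{8972357435}{2001237}$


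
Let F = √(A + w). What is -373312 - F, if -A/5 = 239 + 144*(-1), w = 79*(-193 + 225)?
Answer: -373312 - √2053 ≈ -3.7336e+5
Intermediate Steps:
w = 2528 (w = 79*32 = 2528)
A = -475 (A = -5*(239 + 144*(-1)) = -5*(239 - 144) = -5*95 = -475)
F = √2053 (F = √(-475 + 2528) = √2053 ≈ 45.310)
-373312 - F = -373312 - √2053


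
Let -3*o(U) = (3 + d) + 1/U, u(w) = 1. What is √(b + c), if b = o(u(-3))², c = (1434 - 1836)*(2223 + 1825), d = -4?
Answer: 4*I*√101706 ≈ 1275.7*I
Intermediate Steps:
c = -1627296 (c = -402*4048 = -1627296)
o(U) = ⅓ - 1/(3*U) (o(U) = -((3 - 4) + 1/U)/3 = -(-1 + 1/U)/3 = ⅓ - 1/(3*U))
b = 0 (b = ((⅓)*(-1 + 1)/1)² = ((⅓)*1*0)² = 0² = 0)
√(b + c) = √(0 - 1627296) = √(-1627296) = 4*I*√101706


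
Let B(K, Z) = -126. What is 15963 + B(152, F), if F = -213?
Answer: 15837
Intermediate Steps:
15963 + B(152, F) = 15963 - 126 = 15837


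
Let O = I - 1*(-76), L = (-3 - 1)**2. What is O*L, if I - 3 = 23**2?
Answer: 9728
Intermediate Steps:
I = 532 (I = 3 + 23**2 = 3 + 529 = 532)
L = 16 (L = (-4)**2 = 16)
O = 608 (O = 532 - 1*(-76) = 532 + 76 = 608)
O*L = 608*16 = 9728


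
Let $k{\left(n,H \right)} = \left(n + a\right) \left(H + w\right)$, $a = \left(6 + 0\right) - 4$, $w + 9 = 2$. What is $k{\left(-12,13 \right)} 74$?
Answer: $-4440$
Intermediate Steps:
$w = -7$ ($w = -9 + 2 = -7$)
$a = 2$ ($a = 6 - 4 = 2$)
$k{\left(n,H \right)} = \left(-7 + H\right) \left(2 + n\right)$ ($k{\left(n,H \right)} = \left(n + 2\right) \left(H - 7\right) = \left(2 + n\right) \left(-7 + H\right) = \left(-7 + H\right) \left(2 + n\right)$)
$k{\left(-12,13 \right)} 74 = \left(-14 - -84 + 2 \cdot 13 + 13 \left(-12\right)\right) 74 = \left(-14 + 84 + 26 - 156\right) 74 = \left(-60\right) 74 = -4440$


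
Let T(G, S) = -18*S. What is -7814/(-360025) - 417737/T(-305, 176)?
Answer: 150420518177/1140559200 ≈ 131.88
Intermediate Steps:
-7814/(-360025) - 417737/T(-305, 176) = -7814/(-360025) - 417737/((-18*176)) = -7814*(-1/360025) - 417737/(-3168) = 7814/360025 - 417737*(-1/3168) = 7814/360025 + 417737/3168 = 150420518177/1140559200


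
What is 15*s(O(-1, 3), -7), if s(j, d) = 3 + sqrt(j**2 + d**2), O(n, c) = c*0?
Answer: 150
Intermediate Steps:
O(n, c) = 0
s(j, d) = 3 + sqrt(d**2 + j**2)
15*s(O(-1, 3), -7) = 15*(3 + sqrt((-7)**2 + 0**2)) = 15*(3 + sqrt(49 + 0)) = 15*(3 + sqrt(49)) = 15*(3 + 7) = 15*10 = 150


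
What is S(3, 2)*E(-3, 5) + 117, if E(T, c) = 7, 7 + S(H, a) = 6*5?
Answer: 278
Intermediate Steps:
S(H, a) = 23 (S(H, a) = -7 + 6*5 = -7 + 30 = 23)
S(3, 2)*E(-3, 5) + 117 = 23*7 + 117 = 161 + 117 = 278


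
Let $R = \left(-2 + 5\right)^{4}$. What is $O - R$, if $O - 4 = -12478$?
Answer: $-12555$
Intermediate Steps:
$O = -12474$ ($O = 4 - 12478 = -12474$)
$R = 81$ ($R = 3^{4} = 81$)
$O - R = -12474 - 81 = -12555$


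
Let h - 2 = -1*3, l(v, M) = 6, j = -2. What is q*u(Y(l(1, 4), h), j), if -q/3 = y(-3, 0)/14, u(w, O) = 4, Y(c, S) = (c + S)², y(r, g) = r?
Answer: 18/7 ≈ 2.5714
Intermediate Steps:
h = -1 (h = 2 - 1*3 = 2 - 3 = -1)
Y(c, S) = (S + c)²
q = 9/14 (q = -(-9)/14 = -3*(-3/14) = 9/14 ≈ 0.64286)
q*u(Y(l(1, 4), h), j) = (9/14)*4 = 18/7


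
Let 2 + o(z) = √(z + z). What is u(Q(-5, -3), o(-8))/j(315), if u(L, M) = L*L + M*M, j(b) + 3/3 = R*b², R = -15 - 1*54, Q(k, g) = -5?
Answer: -13/6846526 + 8*I/3423263 ≈ -1.8988e-6 + 2.337e-6*I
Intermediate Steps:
R = -69 (R = -15 - 54 = -69)
o(z) = -2 + √2*√z (o(z) = -2 + √(z + z) = -2 + √(2*z) = -2 + √2*√z)
j(b) = -1 - 69*b²
u(L, M) = L² + M²
u(Q(-5, -3), o(-8))/j(315) = ((-5)² + (-2 + √2*√(-8))²)/(-1 - 69*315²) = (25 + (-2 + √2*(2*I*√2))²)/(-1 - 69*99225) = (25 + (-2 + 4*I)²)/(-1 - 6846525) = (25 + (-2 + 4*I)²)/(-6846526) = (25 + (-2 + 4*I)²)*(-1/6846526) = -25/6846526 - (-2 + 4*I)²/6846526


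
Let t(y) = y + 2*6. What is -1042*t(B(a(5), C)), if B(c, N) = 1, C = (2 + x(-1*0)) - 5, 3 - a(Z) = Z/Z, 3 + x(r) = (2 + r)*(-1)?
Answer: -13546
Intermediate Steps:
x(r) = -5 - r (x(r) = -3 + (2 + r)*(-1) = -3 + (-2 - r) = -5 - r)
a(Z) = 2 (a(Z) = 3 - Z/Z = 3 - 1*1 = 3 - 1 = 2)
C = -8 (C = (2 + (-5 - (-1)*0)) - 5 = (2 + (-5 - 1*0)) - 5 = (2 + (-5 + 0)) - 5 = (2 - 5) - 5 = -3 - 5 = -8)
t(y) = 12 + y (t(y) = y + 12 = 12 + y)
-1042*t(B(a(5), C)) = -1042*(12 + 1) = -1042*13 = -13546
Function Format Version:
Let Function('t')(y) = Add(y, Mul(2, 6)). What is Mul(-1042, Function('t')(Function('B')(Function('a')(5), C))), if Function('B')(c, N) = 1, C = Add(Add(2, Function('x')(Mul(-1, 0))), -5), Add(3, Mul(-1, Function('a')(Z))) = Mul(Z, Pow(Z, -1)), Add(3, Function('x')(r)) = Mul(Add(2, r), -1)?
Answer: -13546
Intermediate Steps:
Function('x')(r) = Add(-5, Mul(-1, r)) (Function('x')(r) = Add(-3, Mul(Add(2, r), -1)) = Add(-3, Add(-2, Mul(-1, r))) = Add(-5, Mul(-1, r)))
Function('a')(Z) = 2 (Function('a')(Z) = Add(3, Mul(-1, Mul(Z, Pow(Z, -1)))) = Add(3, Mul(-1, 1)) = Add(3, -1) = 2)
C = -8 (C = Add(Add(2, Add(-5, Mul(-1, Mul(-1, 0)))), -5) = Add(Add(2, Add(-5, Mul(-1, 0))), -5) = Add(Add(2, Add(-5, 0)), -5) = Add(Add(2, -5), -5) = Add(-3, -5) = -8)
Function('t')(y) = Add(12, y) (Function('t')(y) = Add(y, 12) = Add(12, y))
Mul(-1042, Function('t')(Function('B')(Function('a')(5), C))) = Mul(-1042, Add(12, 1)) = Mul(-1042, 13) = -13546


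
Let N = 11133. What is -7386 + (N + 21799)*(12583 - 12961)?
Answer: -12455682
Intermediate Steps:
-7386 + (N + 21799)*(12583 - 12961) = -7386 + (11133 + 21799)*(12583 - 12961) = -7386 + 32932*(-378) = -7386 - 12448296 = -12455682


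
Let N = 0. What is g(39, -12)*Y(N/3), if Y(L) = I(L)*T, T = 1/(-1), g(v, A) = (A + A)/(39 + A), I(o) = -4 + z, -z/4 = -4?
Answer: 32/3 ≈ 10.667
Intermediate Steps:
z = 16 (z = -4*(-4) = 16)
I(o) = 12 (I(o) = -4 + 16 = 12)
g(v, A) = 2*A/(39 + A) (g(v, A) = (2*A)/(39 + A) = 2*A/(39 + A))
T = -1
Y(L) = -12 (Y(L) = 12*(-1) = -12)
g(39, -12)*Y(N/3) = (2*(-12)/(39 - 12))*(-12) = (2*(-12)/27)*(-12) = (2*(-12)*(1/27))*(-12) = -8/9*(-12) = 32/3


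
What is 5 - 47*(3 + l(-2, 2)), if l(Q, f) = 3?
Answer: -277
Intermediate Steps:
5 - 47*(3 + l(-2, 2)) = 5 - 47*(3 + 3) = 5 - 47*6 = 5 - 282 = -277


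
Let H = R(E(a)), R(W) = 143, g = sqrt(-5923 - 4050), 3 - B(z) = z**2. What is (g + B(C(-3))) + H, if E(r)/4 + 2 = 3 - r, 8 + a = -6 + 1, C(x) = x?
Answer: 137 + I*sqrt(9973) ≈ 137.0 + 99.865*I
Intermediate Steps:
B(z) = 3 - z**2
g = I*sqrt(9973) (g = sqrt(-9973) = I*sqrt(9973) ≈ 99.865*I)
a = -13 (a = -8 + (-6 + 1) = -8 - 5 = -13)
E(r) = 4 - 4*r (E(r) = -8 + 4*(3 - r) = -8 + (12 - 4*r) = 4 - 4*r)
H = 143
(g + B(C(-3))) + H = (I*sqrt(9973) + (3 - 1*(-3)**2)) + 143 = (I*sqrt(9973) + (3 - 1*9)) + 143 = (I*sqrt(9973) + (3 - 9)) + 143 = (I*sqrt(9973) - 6) + 143 = (-6 + I*sqrt(9973)) + 143 = 137 + I*sqrt(9973)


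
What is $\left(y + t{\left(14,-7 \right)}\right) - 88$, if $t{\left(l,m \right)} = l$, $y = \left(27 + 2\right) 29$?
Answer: $767$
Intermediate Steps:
$y = 841$ ($y = 29 \cdot 29 = 841$)
$\left(y + t{\left(14,-7 \right)}\right) - 88 = \left(841 + 14\right) - 88 = 855 - 88 = 767$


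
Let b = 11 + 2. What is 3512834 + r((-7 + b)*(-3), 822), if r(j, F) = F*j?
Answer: 3498038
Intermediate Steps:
b = 13
3512834 + r((-7 + b)*(-3), 822) = 3512834 + 822*((-7 + 13)*(-3)) = 3512834 + 822*(6*(-3)) = 3512834 + 822*(-18) = 3512834 - 14796 = 3498038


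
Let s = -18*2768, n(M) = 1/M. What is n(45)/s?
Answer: -1/2242080 ≈ -4.4601e-7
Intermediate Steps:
s = -49824
n(45)/s = 1/(45*(-49824)) = (1/45)*(-1/49824) = -1/2242080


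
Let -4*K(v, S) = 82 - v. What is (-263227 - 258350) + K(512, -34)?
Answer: -1042939/2 ≈ -5.2147e+5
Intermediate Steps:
K(v, S) = -41/2 + v/4 (K(v, S) = -(82 - v)/4 = -41/2 + v/4)
(-263227 - 258350) + K(512, -34) = (-263227 - 258350) + (-41/2 + (¼)*512) = -521577 + (-41/2 + 128) = -521577 + 215/2 = -1042939/2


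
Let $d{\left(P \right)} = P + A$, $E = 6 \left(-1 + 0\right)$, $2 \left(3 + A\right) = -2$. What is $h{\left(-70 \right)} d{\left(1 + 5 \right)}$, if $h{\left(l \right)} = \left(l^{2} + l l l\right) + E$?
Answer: $-676212$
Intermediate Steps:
$A = -4$ ($A = -3 + \frac{1}{2} \left(-2\right) = -3 - 1 = -4$)
$E = -6$ ($E = 6 \left(-1\right) = -6$)
$h{\left(l \right)} = -6 + l^{2} + l^{3}$ ($h{\left(l \right)} = \left(l^{2} + l l l\right) - 6 = \left(l^{2} + l^{2} l\right) - 6 = \left(l^{2} + l^{3}\right) - 6 = -6 + l^{2} + l^{3}$)
$d{\left(P \right)} = -4 + P$ ($d{\left(P \right)} = P - 4 = -4 + P$)
$h{\left(-70 \right)} d{\left(1 + 5 \right)} = \left(-6 + \left(-70\right)^{2} + \left(-70\right)^{3}\right) \left(-4 + \left(1 + 5\right)\right) = \left(-6 + 4900 - 343000\right) \left(-4 + 6\right) = \left(-338106\right) 2 = -676212$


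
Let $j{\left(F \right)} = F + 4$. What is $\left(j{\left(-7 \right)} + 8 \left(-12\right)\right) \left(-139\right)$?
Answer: $13761$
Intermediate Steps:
$j{\left(F \right)} = 4 + F$
$\left(j{\left(-7 \right)} + 8 \left(-12\right)\right) \left(-139\right) = \left(\left(4 - 7\right) + 8 \left(-12\right)\right) \left(-139\right) = \left(-3 - 96\right) \left(-139\right) = \left(-99\right) \left(-139\right) = 13761$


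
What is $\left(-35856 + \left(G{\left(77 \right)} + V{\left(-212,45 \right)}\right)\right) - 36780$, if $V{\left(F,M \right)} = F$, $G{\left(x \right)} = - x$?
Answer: $-72925$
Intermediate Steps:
$\left(-35856 + \left(G{\left(77 \right)} + V{\left(-212,45 \right)}\right)\right) - 36780 = \left(-35856 - 289\right) - 36780 = -36145 - 36780 = -72925$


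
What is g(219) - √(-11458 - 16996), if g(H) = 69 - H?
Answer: -150 - I*√28454 ≈ -150.0 - 168.68*I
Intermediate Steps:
g(219) - √(-11458 - 16996) = (69 - 1*219) - √(-11458 - 16996) = (69 - 219) - √(-28454) = -150 - I*√28454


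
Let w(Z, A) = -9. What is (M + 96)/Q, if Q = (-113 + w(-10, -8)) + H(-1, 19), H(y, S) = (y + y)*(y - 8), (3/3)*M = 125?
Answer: -17/8 ≈ -2.1250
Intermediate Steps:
M = 125
H(y, S) = 2*y*(-8 + y) (H(y, S) = (2*y)*(-8 + y) = 2*y*(-8 + y))
Q = -104 (Q = (-113 - 9) + 2*(-1)*(-8 - 1) = -122 + 2*(-1)*(-9) = -122 + 18 = -104)
(M + 96)/Q = (125 + 96)/(-104) = 221*(-1/104) = -17/8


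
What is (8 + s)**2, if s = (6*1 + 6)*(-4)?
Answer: 1600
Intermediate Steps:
s = -48 (s = (6 + 6)*(-4) = 12*(-4) = -48)
(8 + s)**2 = (8 - 48)**2 = (-40)**2 = 1600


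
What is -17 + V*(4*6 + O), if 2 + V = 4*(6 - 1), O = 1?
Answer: 433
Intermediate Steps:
V = 18 (V = -2 + 4*(6 - 1) = -2 + 4*5 = -2 + 20 = 18)
-17 + V*(4*6 + O) = -17 + 18*(4*6 + 1) = -17 + 18*(24 + 1) = -17 + 18*25 = -17 + 450 = 433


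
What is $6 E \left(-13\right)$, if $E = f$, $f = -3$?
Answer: $234$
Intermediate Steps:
$E = -3$
$6 E \left(-13\right) = 6 \left(-3\right) \left(-13\right) = \left(-18\right) \left(-13\right) = 234$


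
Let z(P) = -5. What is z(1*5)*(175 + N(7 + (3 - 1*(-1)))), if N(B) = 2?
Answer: -885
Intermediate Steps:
z(1*5)*(175 + N(7 + (3 - 1*(-1)))) = -5*(175 + 2) = -5*177 = -885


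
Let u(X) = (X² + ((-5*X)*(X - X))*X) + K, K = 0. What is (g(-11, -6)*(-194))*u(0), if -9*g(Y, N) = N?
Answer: 0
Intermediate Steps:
g(Y, N) = -N/9
u(X) = X² (u(X) = (X² + ((-5*X)*(X - X))*X) + 0 = (X² + (-5*X*0)*X) + 0 = (X² + 0*X) + 0 = (X² + 0) + 0 = X² + 0 = X²)
(g(-11, -6)*(-194))*u(0) = (-⅑*(-6)*(-194))*0² = ((⅔)*(-194))*0 = -388/3*0 = 0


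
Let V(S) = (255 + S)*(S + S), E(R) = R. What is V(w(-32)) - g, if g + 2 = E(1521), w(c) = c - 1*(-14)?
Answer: -10051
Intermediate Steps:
w(c) = 14 + c (w(c) = c + 14 = 14 + c)
V(S) = 2*S*(255 + S) (V(S) = (255 + S)*(2*S) = 2*S*(255 + S))
g = 1519 (g = -2 + 1521 = 1519)
V(w(-32)) - g = 2*(14 - 32)*(255 + (14 - 32)) - 1*1519 = 2*(-18)*(255 - 18) - 1519 = 2*(-18)*237 - 1519 = -8532 - 1519 = -10051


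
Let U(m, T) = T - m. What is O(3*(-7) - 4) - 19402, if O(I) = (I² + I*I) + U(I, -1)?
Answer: -18128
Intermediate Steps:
O(I) = -1 - I + 2*I² (O(I) = (I² + I*I) + (-1 - I) = (I² + I²) + (-1 - I) = 2*I² + (-1 - I) = -1 - I + 2*I²)
O(3*(-7) - 4) - 19402 = (-1 - (3*(-7) - 4) + 2*(3*(-7) - 4)²) - 19402 = (-1 - (-21 - 4) + 2*(-21 - 4)²) - 19402 = (-1 - 1*(-25) + 2*(-25)²) - 19402 = (-1 + 25 + 2*625) - 19402 = (-1 + 25 + 1250) - 19402 = 1274 - 19402 = -18128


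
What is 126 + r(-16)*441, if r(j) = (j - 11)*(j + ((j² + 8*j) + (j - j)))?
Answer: -1333458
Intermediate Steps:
r(j) = (-11 + j)*(j² + 9*j) (r(j) = (-11 + j)*(j + ((j² + 8*j) + 0)) = (-11 + j)*(j + (j² + 8*j)) = (-11 + j)*(j² + 9*j))
126 + r(-16)*441 = 126 - 16*(-99 + (-16)² - 2*(-16))*441 = 126 - 16*(-99 + 256 + 32)*441 = 126 - 16*189*441 = 126 - 3024*441 = 126 - 1333584 = -1333458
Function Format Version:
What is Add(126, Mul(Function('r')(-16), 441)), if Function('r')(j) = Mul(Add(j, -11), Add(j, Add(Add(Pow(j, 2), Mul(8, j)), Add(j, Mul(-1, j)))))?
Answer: -1333458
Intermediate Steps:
Function('r')(j) = Mul(Add(-11, j), Add(Pow(j, 2), Mul(9, j))) (Function('r')(j) = Mul(Add(-11, j), Add(j, Add(Add(Pow(j, 2), Mul(8, j)), 0))) = Mul(Add(-11, j), Add(j, Add(Pow(j, 2), Mul(8, j)))) = Mul(Add(-11, j), Add(Pow(j, 2), Mul(9, j))))
Add(126, Mul(Function('r')(-16), 441)) = Add(126, Mul(Mul(-16, Add(-99, Pow(-16, 2), Mul(-2, -16))), 441)) = Add(126, Mul(Mul(-16, Add(-99, 256, 32)), 441)) = Add(126, Mul(Mul(-16, 189), 441)) = Add(126, Mul(-3024, 441)) = Add(126, -1333584) = -1333458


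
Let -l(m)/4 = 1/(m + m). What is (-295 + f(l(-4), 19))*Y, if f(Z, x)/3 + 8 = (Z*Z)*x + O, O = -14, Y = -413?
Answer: 572831/4 ≈ 1.4321e+5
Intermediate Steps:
l(m) = -2/m (l(m) = -4/(m + m) = -4*1/(2*m) = -2/m)
f(Z, x) = -66 + 3*x*Z² (f(Z, x) = -24 + 3*((Z*Z)*x - 14) = -24 + 3*(Z²*x - 14) = -24 + 3*(x*Z² - 14) = -24 + 3*(-14 + x*Z²) = -24 + (-42 + 3*x*Z²) = -66 + 3*x*Z²)
(-295 + f(l(-4), 19))*Y = (-295 + (-66 + 3*19*(-2/(-4))²))*(-413) = (-295 + (-66 + 3*19*(-2*(-¼))²))*(-413) = (-295 + (-66 + 3*19*(½)²))*(-413) = (-295 + (-66 + 3*19*(¼)))*(-413) = (-295 + (-66 + 57/4))*(-413) = (-295 - 207/4)*(-413) = -1387/4*(-413) = 572831/4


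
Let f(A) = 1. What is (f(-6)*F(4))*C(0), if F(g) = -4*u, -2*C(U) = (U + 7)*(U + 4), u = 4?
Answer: 224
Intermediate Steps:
C(U) = -(4 + U)*(7 + U)/2 (C(U) = -(U + 7)*(U + 4)/2 = -(7 + U)*(4 + U)/2 = -(4 + U)*(7 + U)/2)
F(g) = -16 (F(g) = -4*4 = -16)
(f(-6)*F(4))*C(0) = (1*(-16))*(-14 - 11/2*0 - ½*0²) = -16*(-14 + 0 - ½*0) = -16*(-14 + 0 + 0) = -16*(-14) = 224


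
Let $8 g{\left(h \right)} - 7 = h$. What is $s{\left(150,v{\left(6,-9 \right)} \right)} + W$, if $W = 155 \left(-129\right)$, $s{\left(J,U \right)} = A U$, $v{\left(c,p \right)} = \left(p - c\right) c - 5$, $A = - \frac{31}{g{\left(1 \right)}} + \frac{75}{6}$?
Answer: $- \frac{36475}{2} \approx -18238.0$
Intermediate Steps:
$g{\left(h \right)} = \frac{7}{8} + \frac{h}{8}$
$A = - \frac{37}{2}$ ($A = - \frac{31}{\frac{7}{8} + \frac{1}{8} \cdot 1} + \frac{75}{6} = - \frac{31}{\frac{7}{8} + \frac{1}{8}} + 75 \cdot \frac{1}{6} = - \frac{31}{1} + \frac{25}{2} = \left(-31\right) 1 + \frac{25}{2} = -31 + \frac{25}{2} = - \frac{37}{2} \approx -18.5$)
$v{\left(c,p \right)} = -5 + c \left(p - c\right)$ ($v{\left(c,p \right)} = c \left(p - c\right) - 5 = -5 + c \left(p - c\right)$)
$s{\left(J,U \right)} = - \frac{37 U}{2}$
$W = -19995$
$s{\left(150,v{\left(6,-9 \right)} \right)} + W = - \frac{37 \left(-5 - 6^{2} + 6 \left(-9\right)\right)}{2} - 19995 = - \frac{37 \left(-5 - 36 - 54\right)}{2} - 19995 = \left(- \frac{37}{2}\right) \left(-95\right) - 19995 = \frac{3515}{2} - 19995 = - \frac{36475}{2}$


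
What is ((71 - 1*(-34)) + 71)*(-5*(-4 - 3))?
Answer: 6160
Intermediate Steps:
((71 - 1*(-34)) + 71)*(-5*(-4 - 3)) = ((71 + 34) + 71)*(-5*(-7)) = (105 + 71)*35 = 176*35 = 6160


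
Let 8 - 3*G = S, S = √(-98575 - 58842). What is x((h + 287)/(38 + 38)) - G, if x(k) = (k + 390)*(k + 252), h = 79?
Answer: 439231279/4332 + I*√157417/3 ≈ 1.0139e+5 + 132.25*I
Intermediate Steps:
x(k) = (252 + k)*(390 + k) (x(k) = (390 + k)*(252 + k) = (252 + k)*(390 + k))
S = I*√157417 (S = √(-157417) = I*√157417 ≈ 396.76*I)
G = 8/3 - I*√157417/3 ≈ 2.6667 - 132.25*I
x((h + 287)/(38 + 38)) - G = (98280 + ((79 + 287)/(38 + 38))² + 642*((79 + 287)/(38 + 38))) - (8/3 - I*√157417/3) = (98280 + (366/76)² + 642*(366/76)) + (-8/3 + I*√157417/3) = (98280 + (366*(1/76))² + 642*(366*(1/76))) + (-8/3 + I*√157417/3) = (98280 + (183/38)² + 642*(183/38)) + (-8/3 + I*√157417/3) = (98280 + 33489/1444 + 58743/19) + (-8/3 + I*√157417/3) = 146414277/1444 + (-8/3 + I*√157417/3) = 439231279/4332 + I*√157417/3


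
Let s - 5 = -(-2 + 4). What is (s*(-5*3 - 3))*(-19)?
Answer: 1026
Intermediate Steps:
s = 3 (s = 5 - (-2 + 4) = 5 - 1*2 = 5 - 2 = 3)
(s*(-5*3 - 3))*(-19) = (3*(-5*3 - 3))*(-19) = (3*(-15 - 3))*(-19) = (3*(-18))*(-19) = -54*(-19) = 1026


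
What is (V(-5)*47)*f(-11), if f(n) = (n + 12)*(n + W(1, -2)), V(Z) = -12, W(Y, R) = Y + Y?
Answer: 5076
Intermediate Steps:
W(Y, R) = 2*Y
f(n) = (2 + n)*(12 + n) (f(n) = (n + 12)*(n + 2*1) = (12 + n)*(n + 2) = (12 + n)*(2 + n) = (2 + n)*(12 + n))
(V(-5)*47)*f(-11) = (-12*47)*(24 + (-11)**2 + 14*(-11)) = -564*(24 + 121 - 154) = -564*(-9) = 5076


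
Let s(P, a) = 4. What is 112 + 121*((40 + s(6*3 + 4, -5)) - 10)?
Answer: 4226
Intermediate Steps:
112 + 121*((40 + s(6*3 + 4, -5)) - 10) = 112 + 121*((40 + 4) - 10) = 112 + 121*(44 - 10) = 112 + 121*34 = 112 + 4114 = 4226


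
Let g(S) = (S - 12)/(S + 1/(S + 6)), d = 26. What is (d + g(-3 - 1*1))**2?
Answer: 45796/49 ≈ 934.61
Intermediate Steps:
g(S) = (-12 + S)/(S + 1/(6 + S))
(d + g(-3 - 1*1))**2 = (26 + (-72 + (-3 - 1*1)**2 - 6*(-3 - 1*1))/(1 + (-3 - 1*1)**2 + 6*(-3 - 1*1)))**2 = (26 + (-72 + (-3 - 1)**2 - 6*(-3 - 1))/(1 + (-3 - 1)**2 + 6*(-3 - 1)))**2 = (26 + (-72 + (-4)**2 - 6*(-4))/(1 + (-4)**2 + 6*(-4)))**2 = (26 + (-72 + 16 + 24)/(1 + 16 - 24))**2 = (26 - 32/(-7))**2 = (26 - 1/7*(-32))**2 = (26 + 32/7)**2 = (214/7)**2 = 45796/49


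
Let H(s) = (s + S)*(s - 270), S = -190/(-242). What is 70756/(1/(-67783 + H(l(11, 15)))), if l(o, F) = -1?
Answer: -579823980932/121 ≈ -4.7919e+9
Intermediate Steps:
S = 95/121 (S = -190*(-1/242) = 95/121 ≈ 0.78512)
H(s) = (-270 + s)*(95/121 + s) (H(s) = (s + 95/121)*(s - 270) = (95/121 + s)*(-270 + s) = (-270 + s)*(95/121 + s))
70756/(1/(-67783 + H(l(11, 15)))) = 70756/(1/(-67783 + (-25650/121 + (-1)² - 32575/121*(-1)))) = 70756/(1/(-67783 + (-25650/121 + 1 + 32575/121))) = 70756/(1/(-67783 + 7046/121)) = 70756/(1/(-8194697/121)) = 70756/(-121/8194697) = 70756*(-8194697/121) = -579823980932/121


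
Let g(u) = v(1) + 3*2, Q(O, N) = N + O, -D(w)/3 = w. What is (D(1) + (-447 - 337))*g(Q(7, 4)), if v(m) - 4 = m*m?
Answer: -8657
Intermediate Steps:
v(m) = 4 + m² (v(m) = 4 + m*m = 4 + m²)
D(w) = -3*w
g(u) = 11 (g(u) = (4 + 1²) + 3*2 = (4 + 1) + 6 = 5 + 6 = 11)
(D(1) + (-447 - 337))*g(Q(7, 4)) = (-3*1 + (-447 - 337))*11 = (-3 - 784)*11 = -787*11 = -8657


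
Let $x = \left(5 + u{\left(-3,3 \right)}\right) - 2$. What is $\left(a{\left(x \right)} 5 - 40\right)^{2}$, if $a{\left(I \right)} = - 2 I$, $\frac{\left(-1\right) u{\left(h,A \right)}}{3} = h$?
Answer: $25600$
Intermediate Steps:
$u{\left(h,A \right)} = - 3 h$
$x = 12$ ($x = \left(5 - -9\right) - 2 = \left(5 + 9\right) - 2 = 14 - 2 = 12$)
$\left(a{\left(x \right)} 5 - 40\right)^{2} = \left(\left(-2\right) 12 \cdot 5 - 40\right)^{2} = \left(\left(-24\right) 5 - 40\right)^{2} = \left(-120 - 40\right)^{2} = \left(-160\right)^{2} = 25600$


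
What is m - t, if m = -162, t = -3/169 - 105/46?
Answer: -1241505/7774 ≈ -159.70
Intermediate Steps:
t = -17883/7774 (t = -3*1/169 - 105*1/46 = -3/169 - 105/46 = -17883/7774 ≈ -2.3004)
m - t = -162 - 1*(-17883/7774) = -162 + 17883/7774 = -1241505/7774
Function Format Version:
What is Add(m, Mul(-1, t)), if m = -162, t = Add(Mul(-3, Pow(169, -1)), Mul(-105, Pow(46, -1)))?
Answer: Rational(-1241505, 7774) ≈ -159.70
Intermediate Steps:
t = Rational(-17883, 7774) (t = Add(Mul(-3, Rational(1, 169)), Mul(-105, Rational(1, 46))) = Add(Rational(-3, 169), Rational(-105, 46)) = Rational(-17883, 7774) ≈ -2.3004)
Add(m, Mul(-1, t)) = Add(-162, Mul(-1, Rational(-17883, 7774))) = Add(-162, Rational(17883, 7774)) = Rational(-1241505, 7774)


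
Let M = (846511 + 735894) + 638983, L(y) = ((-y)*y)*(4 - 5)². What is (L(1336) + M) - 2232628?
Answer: -1796136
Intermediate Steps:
L(y) = -y² (L(y) = -y²*(-1)² = -y²*1 = -y²)
M = 2221388 (M = 1582405 + 638983 = 2221388)
(L(1336) + M) - 2232628 = (-1*1336² + 2221388) - 2232628 = (-1*1784896 + 2221388) - 2232628 = (-1784896 + 2221388) - 2232628 = 436492 - 2232628 = -1796136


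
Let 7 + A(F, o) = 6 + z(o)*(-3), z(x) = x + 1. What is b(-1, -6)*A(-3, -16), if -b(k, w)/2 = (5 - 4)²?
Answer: -88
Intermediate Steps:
b(k, w) = -2 (b(k, w) = -2*(5 - 4)² = -2*1² = -2*1 = -2)
z(x) = 1 + x
A(F, o) = -4 - 3*o (A(F, o) = -7 + (6 + (1 + o)*(-3)) = -7 + (6 + (-3 - 3*o)) = -7 + (3 - 3*o) = -4 - 3*o)
b(-1, -6)*A(-3, -16) = -2*(-4 - 3*(-16)) = -2*(-4 + 48) = -2*44 = -88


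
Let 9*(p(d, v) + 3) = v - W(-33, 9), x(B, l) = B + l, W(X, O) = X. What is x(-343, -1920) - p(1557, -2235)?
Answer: -6046/3 ≈ -2015.3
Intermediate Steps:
p(d, v) = ⅔ + v/9 (p(d, v) = -3 + (v - 1*(-33))/9 = -3 + (v + 33)/9 = -3 + (33 + v)/9 = -3 + (11/3 + v/9) = ⅔ + v/9)
x(-343, -1920) - p(1557, -2235) = (-343 - 1920) - (⅔ + (⅑)*(-2235)) = -2263 - (⅔ - 745/3) = -2263 - 1*(-743/3) = -2263 + 743/3 = -6046/3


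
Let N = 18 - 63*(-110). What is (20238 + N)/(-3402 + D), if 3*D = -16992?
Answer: -4531/1511 ≈ -2.9987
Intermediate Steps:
D = -5664 (D = (1/3)*(-16992) = -5664)
N = 6948 (N = 18 + 6930 = 6948)
(20238 + N)/(-3402 + D) = (20238 + 6948)/(-3402 - 5664) = 27186/(-9066) = 27186*(-1/9066) = -4531/1511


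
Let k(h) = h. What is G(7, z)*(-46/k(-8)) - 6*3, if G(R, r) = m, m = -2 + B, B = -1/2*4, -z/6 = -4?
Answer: -41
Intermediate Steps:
z = 24 (z = -6*(-4) = 24)
B = -2 (B = -1*½*4 = -½*4 = -2)
m = -4 (m = -2 - 2 = -4)
G(R, r) = -4
G(7, z)*(-46/k(-8)) - 6*3 = -(-184)/(-8) - 6*3 = -(-184)*(-1)/8 - 18 = -4*23/4 - 18 = -23 - 18 = -41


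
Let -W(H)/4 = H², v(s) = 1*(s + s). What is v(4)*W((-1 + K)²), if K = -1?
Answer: -512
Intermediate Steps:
v(s) = 2*s (v(s) = 1*(2*s) = 2*s)
W(H) = -4*H²
v(4)*W((-1 + K)²) = (2*4)*(-4*(-1 - 1)⁴) = 8*(-4*((-2)²)²) = 8*(-4*4²) = 8*(-4*16) = 8*(-64) = -512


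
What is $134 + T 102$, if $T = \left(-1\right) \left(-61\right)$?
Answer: $6356$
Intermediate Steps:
$T = 61$
$134 + T 102 = 134 + 61 \cdot 102 = 134 + 6222 = 6356$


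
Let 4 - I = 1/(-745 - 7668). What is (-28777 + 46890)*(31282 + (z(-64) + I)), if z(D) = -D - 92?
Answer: 4763240001715/8413 ≈ 5.6618e+8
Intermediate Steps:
z(D) = -92 - D
I = 33653/8413 (I = 4 - 1/(-745 - 7668) = 4 - 1/(-8413) = 4 - 1*(-1/8413) = 4 + 1/8413 = 33653/8413 ≈ 4.0001)
(-28777 + 46890)*(31282 + (z(-64) + I)) = (-28777 + 46890)*(31282 + ((-92 - 1*(-64)) + 33653/8413)) = 18113*(31282 + ((-92 + 64) + 33653/8413)) = 18113*(31282 + (-28 + 33653/8413)) = 18113*(31282 - 201911/8413) = 18113*(262973555/8413) = 4763240001715/8413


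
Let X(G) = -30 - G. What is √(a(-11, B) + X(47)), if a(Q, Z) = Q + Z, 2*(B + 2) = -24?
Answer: I*√102 ≈ 10.1*I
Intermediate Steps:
B = -14 (B = -2 + (½)*(-24) = -2 - 12 = -14)
√(a(-11, B) + X(47)) = √((-11 - 14) + (-30 - 1*47)) = √(-25 + (-30 - 47)) = √(-25 - 77) = √(-102) = I*√102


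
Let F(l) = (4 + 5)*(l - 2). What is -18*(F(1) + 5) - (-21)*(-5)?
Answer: -33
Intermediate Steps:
F(l) = -18 + 9*l (F(l) = 9*(-2 + l) = -18 + 9*l)
-18*(F(1) + 5) - (-21)*(-5) = -18*((-18 + 9*1) + 5) - (-21)*(-5) = -18*((-18 + 9) + 5) - 1*105 = -18*(-9 + 5) - 105 = -18*(-4) - 105 = 72 - 105 = -33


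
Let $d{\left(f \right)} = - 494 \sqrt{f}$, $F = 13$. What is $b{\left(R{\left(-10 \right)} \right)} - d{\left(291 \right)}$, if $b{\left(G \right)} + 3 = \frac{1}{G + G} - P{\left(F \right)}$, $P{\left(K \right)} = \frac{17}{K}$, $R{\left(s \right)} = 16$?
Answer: $- \frac{1779}{416} + 494 \sqrt{291} \approx 8422.7$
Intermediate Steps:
$b{\left(G \right)} = - \frac{56}{13} + \frac{1}{2 G}$ ($b{\left(G \right)} = -3 + \left(\frac{1}{G + G} - \frac{17}{13}\right) = -3 + \left(\frac{1}{2 G} - 17 \cdot \frac{1}{13}\right) = -3 + \left(\frac{1}{2 G} - \frac{17}{13}\right) = -3 - \left(\frac{17}{13} - \frac{1}{2 G}\right) = - \frac{56}{13} + \frac{1}{2 G}$)
$b{\left(R{\left(-10 \right)} \right)} - d{\left(291 \right)} = \frac{13 - 1792}{26 \cdot 16} - - 494 \sqrt{291} = \frac{1}{26} \cdot \frac{1}{16} \left(13 - 1792\right) + 494 \sqrt{291} = \frac{1}{26} \cdot \frac{1}{16} \left(-1779\right) + 494 \sqrt{291} = - \frac{1779}{416} + 494 \sqrt{291}$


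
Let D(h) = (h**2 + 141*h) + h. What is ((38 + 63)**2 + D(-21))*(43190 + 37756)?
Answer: 620046360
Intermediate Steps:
D(h) = h**2 + 142*h
((38 + 63)**2 + D(-21))*(43190 + 37756) = ((38 + 63)**2 - 21*(142 - 21))*(43190 + 37756) = (101**2 - 21*121)*80946 = (10201 - 2541)*80946 = 7660*80946 = 620046360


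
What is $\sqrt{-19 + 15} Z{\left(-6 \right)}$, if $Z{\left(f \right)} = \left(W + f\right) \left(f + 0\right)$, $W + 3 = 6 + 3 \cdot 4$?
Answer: $- 108 i \approx - 108.0 i$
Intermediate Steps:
$W = 15$ ($W = -3 + \left(6 + 3 \cdot 4\right) = -3 + \left(6 + 12\right) = -3 + 18 = 15$)
$Z{\left(f \right)} = f \left(15 + f\right)$ ($Z{\left(f \right)} = \left(15 + f\right) \left(f + 0\right) = \left(15 + f\right) f = f \left(15 + f\right)$)
$\sqrt{-19 + 15} Z{\left(-6 \right)} = \sqrt{-19 + 15} \left(- 6 \left(15 - 6\right)\right) = \sqrt{-4} \left(\left(-6\right) 9\right) = 2 i \left(-54\right) = - 108 i$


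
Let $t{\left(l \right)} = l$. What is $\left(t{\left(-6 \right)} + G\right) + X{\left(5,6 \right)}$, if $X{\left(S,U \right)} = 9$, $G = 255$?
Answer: $258$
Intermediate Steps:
$\left(t{\left(-6 \right)} + G\right) + X{\left(5,6 \right)} = \left(-6 + 255\right) + 9 = 249 + 9 = 258$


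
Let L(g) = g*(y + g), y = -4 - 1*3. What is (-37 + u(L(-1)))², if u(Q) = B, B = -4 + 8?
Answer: 1089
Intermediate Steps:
y = -7 (y = -4 - 3 = -7)
L(g) = g*(-7 + g)
B = 4
u(Q) = 4
(-37 + u(L(-1)))² = (-37 + 4)² = (-33)² = 1089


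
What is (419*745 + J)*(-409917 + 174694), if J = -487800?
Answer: 41315743835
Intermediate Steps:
(419*745 + J)*(-409917 + 174694) = (419*745 - 487800)*(-409917 + 174694) = (312155 - 487800)*(-235223) = -175645*(-235223) = 41315743835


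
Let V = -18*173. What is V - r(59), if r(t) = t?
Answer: -3173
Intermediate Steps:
V = -3114
V - r(59) = -3114 - 1*59 = -3114 - 59 = -3173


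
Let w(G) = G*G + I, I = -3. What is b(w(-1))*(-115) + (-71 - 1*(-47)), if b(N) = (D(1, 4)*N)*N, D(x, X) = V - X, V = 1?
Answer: 1356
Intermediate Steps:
w(G) = -3 + G**2 (w(G) = G*G - 3 = G**2 - 3 = -3 + G**2)
D(x, X) = 1 - X
b(N) = -3*N**2 (b(N) = ((1 - 1*4)*N)*N = ((1 - 4)*N)*N = (-3*N)*N = -3*N**2)
b(w(-1))*(-115) + (-71 - 1*(-47)) = -3*(-3 + (-1)**2)**2*(-115) + (-71 - 1*(-47)) = -3*(-3 + 1)**2*(-115) + (-71 + 47) = -3*(-2)**2*(-115) - 24 = -3*4*(-115) - 24 = -12*(-115) - 24 = 1380 - 24 = 1356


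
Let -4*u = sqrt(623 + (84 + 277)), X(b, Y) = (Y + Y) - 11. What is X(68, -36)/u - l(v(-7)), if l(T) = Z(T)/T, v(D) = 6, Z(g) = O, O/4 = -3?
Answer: 2 + 83*sqrt(246)/123 ≈ 12.584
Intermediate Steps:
O = -12 (O = 4*(-3) = -12)
Z(g) = -12
X(b, Y) = -11 + 2*Y (X(b, Y) = 2*Y - 11 = -11 + 2*Y)
l(T) = -12/T
u = -sqrt(246)/2 (u = -sqrt(623 + (84 + 277))/4 = -sqrt(623 + 361)/4 = -sqrt(246)/2 ≈ -7.8422)
X(68, -36)/u - l(v(-7)) = (-11 + 2*(-36))/((-sqrt(246)/2)) - (-12)/6 = (-11 - 72)*(-sqrt(246)/123) - (-12)/6 = -(-83)*sqrt(246)/123 - 1*(-2) = 83*sqrt(246)/123 + 2 = 2 + 83*sqrt(246)/123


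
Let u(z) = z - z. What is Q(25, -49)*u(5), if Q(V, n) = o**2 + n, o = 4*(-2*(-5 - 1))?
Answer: 0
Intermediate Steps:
o = 48 (o = 4*(-2*(-6)) = 4*12 = 48)
Q(V, n) = 2304 + n (Q(V, n) = 48**2 + n = 2304 + n)
u(z) = 0
Q(25, -49)*u(5) = (2304 - 49)*0 = 2255*0 = 0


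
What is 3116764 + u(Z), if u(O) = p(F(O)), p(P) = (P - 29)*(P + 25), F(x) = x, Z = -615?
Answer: 3496724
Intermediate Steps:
p(P) = (-29 + P)*(25 + P)
u(O) = -725 + O² - 4*O
3116764 + u(Z) = 3116764 + (-725 + (-615)² - 4*(-615)) = 3116764 + (-725 + 378225 + 2460) = 3116764 + 379960 = 3496724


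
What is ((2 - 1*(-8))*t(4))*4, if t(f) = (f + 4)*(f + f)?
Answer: 2560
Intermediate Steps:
t(f) = 2*f*(4 + f) (t(f) = (4 + f)*(2*f) = 2*f*(4 + f))
((2 - 1*(-8))*t(4))*4 = ((2 - 1*(-8))*(2*4*(4 + 4)))*4 = ((2 + 8)*(2*4*8))*4 = (10*64)*4 = 640*4 = 2560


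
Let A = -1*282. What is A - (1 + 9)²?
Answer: -382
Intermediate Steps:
A = -282
A - (1 + 9)² = -282 - (1 + 9)² = -282 - 1*10² = -282 - 1*100 = -282 - 100 = -382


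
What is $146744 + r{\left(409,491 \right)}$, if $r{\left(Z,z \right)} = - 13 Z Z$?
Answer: $-2027909$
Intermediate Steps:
$r{\left(Z,z \right)} = - 13 Z^{2}$
$146744 + r{\left(409,491 \right)} = 146744 - 13 \cdot 409^{2} = 146744 - 2174653 = -2027909$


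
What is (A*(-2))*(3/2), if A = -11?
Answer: 33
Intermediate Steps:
(A*(-2))*(3/2) = (-11*(-2))*(3/2) = 22*(3*(1/2)) = 22*(3/2) = 33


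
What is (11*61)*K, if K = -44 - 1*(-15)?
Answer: -19459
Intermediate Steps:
K = -29 (K = -44 + 15 = -29)
(11*61)*K = (11*61)*(-29) = 671*(-29) = -19459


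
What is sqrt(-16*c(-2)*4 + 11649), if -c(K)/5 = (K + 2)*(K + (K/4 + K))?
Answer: sqrt(11649) ≈ 107.93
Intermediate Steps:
c(K) = -45*K*(2 + K)/4 (c(K) = -5*(K + 2)*(K + (K/4 + K)) = -5*(2 + K)*(K + (K*(1/4) + K)) = -5*(2 + K)*(K + (K/4 + K)) = -5*(2 + K)*(K + 5*K/4) = -5*(2 + K)*9*K/4 = -45*K*(2 + K)/4)
sqrt(-16*c(-2)*4 + 11649) = sqrt(-(-180)*(-2)*(2 - 2)*4 + 11649) = sqrt(-(-180)*(-2)*0*4 + 11649) = sqrt(-16*0*4 + 11649) = sqrt(0*4 + 11649) = sqrt(0 + 11649) = sqrt(11649)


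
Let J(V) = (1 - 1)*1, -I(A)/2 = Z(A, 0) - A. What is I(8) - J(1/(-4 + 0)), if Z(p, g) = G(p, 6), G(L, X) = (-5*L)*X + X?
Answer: 484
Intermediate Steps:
G(L, X) = X - 5*L*X (G(L, X) = -5*L*X + X = X - 5*L*X)
Z(p, g) = 6 - 30*p (Z(p, g) = 6*(1 - 5*p) = 6 - 30*p)
I(A) = -12 + 62*A (I(A) = -2*((6 - 30*A) - A) = -2*(6 - 31*A) = -12 + 62*A)
J(V) = 0 (J(V) = 0*1 = 0)
I(8) - J(1/(-4 + 0)) = (-12 + 62*8) - 1*0 = (-12 + 496) + 0 = 484 + 0 = 484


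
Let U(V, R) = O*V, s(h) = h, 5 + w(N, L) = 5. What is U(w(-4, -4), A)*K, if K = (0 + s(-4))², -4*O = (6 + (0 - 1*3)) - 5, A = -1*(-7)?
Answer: 0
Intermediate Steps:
w(N, L) = 0 (w(N, L) = -5 + 5 = 0)
A = 7
O = ½ (O = -((6 + (0 - 1*3)) - 5)/4 = -((6 + (0 - 3)) - 5)/4 = -((6 - 3) - 5)/4 = -(3 - 5)/4 = -¼*(-2) = ½ ≈ 0.50000)
U(V, R) = V/2
K = 16 (K = (0 - 4)² = (-4)² = 16)
U(w(-4, -4), A)*K = ((½)*0)*16 = 0*16 = 0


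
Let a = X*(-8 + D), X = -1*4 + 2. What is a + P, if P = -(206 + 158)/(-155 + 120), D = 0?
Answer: 132/5 ≈ 26.400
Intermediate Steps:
X = -2 (X = -4 + 2 = -2)
P = 52/5 (P = -364/(-35) = -364*(-1)/35 = -1*(-52/5) = 52/5 ≈ 10.400)
a = 16 (a = -2*(-8 + 0) = -2*(-8) = 16)
a + P = 16 + 52/5 = 132/5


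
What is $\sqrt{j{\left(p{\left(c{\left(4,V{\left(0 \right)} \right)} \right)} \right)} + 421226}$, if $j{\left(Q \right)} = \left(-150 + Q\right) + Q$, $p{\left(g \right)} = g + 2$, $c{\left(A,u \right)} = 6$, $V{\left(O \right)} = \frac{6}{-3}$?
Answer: $6 \sqrt{11697} \approx 648.92$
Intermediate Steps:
$V{\left(O \right)} = -2$ ($V{\left(O \right)} = 6 \left(- \frac{1}{3}\right) = -2$)
$p{\left(g \right)} = 2 + g$
$j{\left(Q \right)} = -150 + 2 Q$
$\sqrt{j{\left(p{\left(c{\left(4,V{\left(0 \right)} \right)} \right)} \right)} + 421226} = \sqrt{\left(-150 + 2 \left(2 + 6\right)\right) + 421226} = \sqrt{\left(-150 + 2 \cdot 8\right) + 421226} = \sqrt{\left(-150 + 16\right) + 421226} = \sqrt{-134 + 421226} = \sqrt{421092} = 6 \sqrt{11697}$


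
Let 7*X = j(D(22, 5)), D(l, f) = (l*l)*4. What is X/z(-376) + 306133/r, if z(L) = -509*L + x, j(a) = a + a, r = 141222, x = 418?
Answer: 22864736847/10533701906 ≈ 2.1706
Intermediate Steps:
D(l, f) = 4*l**2 (D(l, f) = l**2*4 = 4*l**2)
j(a) = 2*a
z(L) = 418 - 509*L (z(L) = -509*L + 418 = 418 - 509*L)
X = 3872/7 (X = (2*(4*22**2))/7 = (2*(4*484))/7 = (2*1936)/7 = (1/7)*3872 = 3872/7 ≈ 553.14)
X/z(-376) + 306133/r = 3872/(7*(418 - 509*(-376))) + 306133/141222 = 3872/(7*(418 + 191384)) + 306133*(1/141222) = (3872/7)/191802 + 306133/141222 = (3872/7)*(1/191802) + 306133/141222 = 1936/671307 + 306133/141222 = 22864736847/10533701906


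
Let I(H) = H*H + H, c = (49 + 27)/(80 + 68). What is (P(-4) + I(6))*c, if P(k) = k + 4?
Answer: 798/37 ≈ 21.568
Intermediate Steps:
P(k) = 4 + k
c = 19/37 (c = 76/148 = 76*(1/148) = 19/37 ≈ 0.51351)
I(H) = H + H² (I(H) = H² + H = H + H²)
(P(-4) + I(6))*c = ((4 - 4) + 6*(1 + 6))*(19/37) = (0 + 6*7)*(19/37) = (0 + 42)*(19/37) = 42*(19/37) = 798/37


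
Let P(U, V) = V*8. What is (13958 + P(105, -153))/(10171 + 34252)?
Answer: 12734/44423 ≈ 0.28665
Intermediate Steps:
P(U, V) = 8*V
(13958 + P(105, -153))/(10171 + 34252) = (13958 + 8*(-153))/(10171 + 34252) = (13958 - 1224)/44423 = 12734*(1/44423) = 12734/44423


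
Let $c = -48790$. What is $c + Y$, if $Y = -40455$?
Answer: $-89245$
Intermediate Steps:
$c + Y = -48790 - 40455 = -89245$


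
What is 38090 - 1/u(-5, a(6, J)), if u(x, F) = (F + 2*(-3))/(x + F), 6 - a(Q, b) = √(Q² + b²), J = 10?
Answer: 38089 + √34/68 ≈ 38089.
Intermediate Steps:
a(Q, b) = 6 - √(Q² + b²)
u(x, F) = (-6 + F)/(F + x) (u(x, F) = (F - 6)/(F + x) = (-6 + F)/(F + x))
38090 - 1/u(-5, a(6, J)) = 38090 - 1/((-6 + (6 - √(6² + 10²)))/((6 - √(6² + 10²)) - 5)) = 38090 - 1/((-6 + (6 - √(36 + 100)))/((6 - √(36 + 100)) - 5)) = 38090 - 1/((-6 + (6 - √136))/((6 - √136) - 5)) = 38090 - 1/((-6 + (6 - 2*√34))/((6 - 2*√34) - 5)) = 38090 - 1/((-2*√34)/(1 - 2*√34)) = 38090 - 1/((-2*√34/(1 - 2*√34))) = 38090 - (-1)*√34*(1 - 2*√34)/68 = 38090 + √34*(1 - 2*√34)/68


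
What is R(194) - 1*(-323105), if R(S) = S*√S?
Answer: 323105 + 194*√194 ≈ 3.2581e+5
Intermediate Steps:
R(S) = S^(3/2)
R(194) - 1*(-323105) = 194^(3/2) - 1*(-323105) = 194*√194 + 323105 = 323105 + 194*√194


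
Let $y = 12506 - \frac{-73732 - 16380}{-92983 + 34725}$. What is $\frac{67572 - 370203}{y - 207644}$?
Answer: $\frac{8815338399}{5684219858} \approx 1.5508$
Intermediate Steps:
$y = \frac{364242218}{29129}$ ($y = 12506 - \frac{-73732 - 16380}{-58258} = 12506 - \left(-90112\right) \left(- \frac{1}{58258}\right) = 12506 - \frac{45056}{29129} = \frac{364242218}{29129} \approx 12504.0$)
$\frac{67572 - 370203}{y - 207644} = \frac{67572 - 370203}{\frac{364242218}{29129} - 207644} = - \frac{302631}{- \frac{5684219858}{29129}} = \left(-302631\right) \left(- \frac{29129}{5684219858}\right) = \frac{8815338399}{5684219858}$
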